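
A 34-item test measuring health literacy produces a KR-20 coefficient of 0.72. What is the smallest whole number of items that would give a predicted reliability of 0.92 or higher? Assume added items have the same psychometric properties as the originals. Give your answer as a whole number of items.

n = [0.92 × 0.28] / [0.72 × 0.08]
  = 0.2576 / 0.0576 = 4.4722
So the test needs 4.4722 × 34 ≈ 152.05 items; rounding up, 153.

153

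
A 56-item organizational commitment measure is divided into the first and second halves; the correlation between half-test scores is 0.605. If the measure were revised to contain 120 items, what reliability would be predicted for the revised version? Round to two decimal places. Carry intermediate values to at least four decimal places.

First correct the split-half correlation to full-test reliability: r_full = 2 × 0.605 / (1 + 0.605) ≈ 0.7539
Length factor from 56 to 120 items: n = 120/56 = 2.1429
r_new = n·r_full / (1 + (n − 1)·r_full) = 1.6155 / 1.8616 ≈ 0.8678

0.87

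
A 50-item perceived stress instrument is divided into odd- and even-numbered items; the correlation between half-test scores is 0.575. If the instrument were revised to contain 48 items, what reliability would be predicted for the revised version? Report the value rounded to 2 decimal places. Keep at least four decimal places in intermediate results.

0.72

First correct the split-half correlation to full-test reliability: r_full = 2 × 0.575 / (1 + 0.575) ≈ 0.7302
Then adjust to 48 items: n = 48/50 = 0.9600
r_new = n·r_full / (1 + (n − 1)·r_full) = 0.7010 / 0.9708 ≈ 0.7221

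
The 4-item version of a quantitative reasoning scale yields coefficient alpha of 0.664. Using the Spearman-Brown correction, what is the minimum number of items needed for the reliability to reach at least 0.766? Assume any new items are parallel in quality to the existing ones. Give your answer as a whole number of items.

7

Invert Spearman-Brown to solve for n:
n = r_target (1 − r_old) / [ r_old (1 − r_target) ]
n = 0.766 × (1 − 0.664) / [ 0.664 × (1 − 0.766) ]
  = 0.257376 / 0.155376 = 1.6565
So the test needs 1.6565 × 4 ≈ 6.63 items; rounding up, 7.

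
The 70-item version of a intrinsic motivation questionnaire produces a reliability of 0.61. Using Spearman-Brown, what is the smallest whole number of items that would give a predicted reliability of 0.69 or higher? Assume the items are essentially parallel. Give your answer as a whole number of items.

Rearranging the Spearman-Brown formula for n,
n = r*(1 − r) / [ r (1 − r*) ]
n = 0.69(1 − 0.61) / [0.61(1 − 0.69)]
n = 0.2691 / 0.1891 ≈ 1.4231
Items needed = n × 70 = 1.4231 × 70 ≈ 99.62 → round up to 100

100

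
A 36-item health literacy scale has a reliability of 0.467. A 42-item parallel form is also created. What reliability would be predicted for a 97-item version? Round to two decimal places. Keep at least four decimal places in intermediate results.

0.70

Only the ratio of lengths matters: n = 97/36 = 2.6944
r_{97} = n·r / (1 + (n − 1)·r) = 1.2583 / 1.7913 ≈ 0.7025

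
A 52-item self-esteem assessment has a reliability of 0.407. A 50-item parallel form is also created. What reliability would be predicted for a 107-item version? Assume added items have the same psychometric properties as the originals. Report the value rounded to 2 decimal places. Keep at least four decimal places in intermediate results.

Only the ratio of lengths matters: n = 107/52 = 2.0577
r_{107} = n·r / (1 + (n − 1)·r) = 0.8375 / 1.4305 ≈ 0.5855

0.59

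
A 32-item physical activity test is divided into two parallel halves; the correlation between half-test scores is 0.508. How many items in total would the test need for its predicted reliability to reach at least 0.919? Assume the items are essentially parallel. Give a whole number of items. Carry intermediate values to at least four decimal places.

Corrected full-test reliability: r_full = 2 × 0.508 / (1 + 0.508) ≈ 0.6737
n = r_tgt(1 − r_full) / [r_full(1 − r_tgt)] = 0.919 × 0.3263 / (0.6737 × 0.081) ≈ 5.4952
Items = 5.4952 × 32 ≈ 175.85 → 176

176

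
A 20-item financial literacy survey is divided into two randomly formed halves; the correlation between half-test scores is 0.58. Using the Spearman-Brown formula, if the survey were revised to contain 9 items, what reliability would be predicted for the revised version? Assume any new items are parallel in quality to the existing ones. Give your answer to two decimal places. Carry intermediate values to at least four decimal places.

0.55

Spearman-Brown correction (n = 2): r_full = 2·0.58/(1 + 0.58) = 0.7342
Length factor from 20 to 9 items: n = 9/20 = 0.4500
r_new = n·r_full / (1 + (n − 1)·r_full) = 0.3304 / 0.5962 ≈ 0.5542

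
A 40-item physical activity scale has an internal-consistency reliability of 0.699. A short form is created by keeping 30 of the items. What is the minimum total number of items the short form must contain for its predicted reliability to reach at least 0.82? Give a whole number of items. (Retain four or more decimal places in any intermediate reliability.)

79

First, r for the 30-item form: n = 30/40 = 0.7500, so r_30 = 0.7500·0.699/(1 + (0.7500 − 1)·0.699) = 0.6353
Length factor from the short form to reach 0.82: n' = 0.82(1 − 0.6353) / [0.6353(1 − 0.82)] ≈ 2.6152
Total items = 2.6152 × 30 = 78.46, rounded up to 79.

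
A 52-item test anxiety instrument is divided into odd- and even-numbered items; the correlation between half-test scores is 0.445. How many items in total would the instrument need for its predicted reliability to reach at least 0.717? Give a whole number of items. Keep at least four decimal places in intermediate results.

83

Corrected full-test reliability: r_full = 2 × 0.445 / (1 + 0.445) ≈ 0.6159
Solve Spearman-Brown for n: n = 0.717(1 − 0.6159) / [0.6159(1 − 0.717)] = 1.5800
Required items = 1.5800 × 52 = 82.16, so 83 items.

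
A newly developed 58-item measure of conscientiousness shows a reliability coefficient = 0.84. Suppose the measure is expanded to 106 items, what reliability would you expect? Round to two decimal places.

n = 106/58 = 1.8276
r_new = 1.8276·0.84 / [1 + (1.8276 − 1)·0.84]
r_new = 1.5352 / 1.6952 ≈ 0.9056

0.91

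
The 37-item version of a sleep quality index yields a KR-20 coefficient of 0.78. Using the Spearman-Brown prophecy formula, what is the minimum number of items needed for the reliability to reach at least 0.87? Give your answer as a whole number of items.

n = 0.87 × (1 − 0.78) / [ 0.78 × (1 − 0.87) ]
n = 0.1914 / 0.1014 ≈ 1.8876
Items needed = n × 37 = 1.8876 × 37 ≈ 69.84 → round up to 70

70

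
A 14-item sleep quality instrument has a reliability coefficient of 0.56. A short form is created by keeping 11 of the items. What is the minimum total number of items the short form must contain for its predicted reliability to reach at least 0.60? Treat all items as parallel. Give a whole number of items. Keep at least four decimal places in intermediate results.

Short-form reliability: n = 11/14 = 0.7857; r_11 = n·r/(1+(n−1)r) ≈ 0.5000
Then solve for n' with r_old = 0.5000, r_target = 0.60: n' = 0.60(1 − 0.5000)/[0.5000(1 − 0.60)] = 1.5000
Items = 1.5000 × 11 ≈ 16.50 → 17

17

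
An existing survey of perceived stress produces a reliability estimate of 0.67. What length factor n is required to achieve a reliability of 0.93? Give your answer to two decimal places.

6.54

Spearman-Brown solved for the length factor n:
n = r*(1 − r) / [ r (1 − r*) ]
n = [0.93 × 0.33] / [0.67 × 0.07]
  = 0.3069 / 0.0469 = 6.5437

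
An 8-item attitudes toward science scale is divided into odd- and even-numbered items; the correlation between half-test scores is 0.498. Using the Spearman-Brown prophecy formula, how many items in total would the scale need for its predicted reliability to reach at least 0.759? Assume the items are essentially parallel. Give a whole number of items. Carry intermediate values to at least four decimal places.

13

Corrected full-test reliability: r_full = 2 × 0.498 / (1 + 0.498) ≈ 0.6649
n = r_tgt(1 − r_full) / [r_full(1 − r_tgt)] = 0.759 × 0.3351 / (0.6649 × 0.241) ≈ 1.5872
Required items = 1.5872 × 8 = 12.70, so 13 items.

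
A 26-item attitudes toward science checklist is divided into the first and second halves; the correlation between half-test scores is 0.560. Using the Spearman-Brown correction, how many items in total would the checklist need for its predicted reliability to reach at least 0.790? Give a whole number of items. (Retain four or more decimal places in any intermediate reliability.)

39

Corrected full-test reliability: r_full = 2 × 0.560 / (1 + 0.560) ≈ 0.7179
n = r_tgt(1 − r_full) / [r_full(1 − r_tgt)] = 0.790 × 0.2821 / (0.7179 × 0.210) ≈ 1.4782
Items = 1.4782 × 26 ≈ 38.43 → 39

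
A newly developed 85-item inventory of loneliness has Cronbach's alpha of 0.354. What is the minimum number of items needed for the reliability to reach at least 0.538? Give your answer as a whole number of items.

181

Rearranging the Spearman-Brown formula for n,
n = r_target (1 − r_old) / [ r_old (1 − r_target) ]
n = [0.538 × 0.646] / [0.354 × 0.462]
n = 0.347548 / 0.163548 ≈ 2.1251
So the test needs 2.1251 × 85 ≈ 180.63 items; rounding up, 181.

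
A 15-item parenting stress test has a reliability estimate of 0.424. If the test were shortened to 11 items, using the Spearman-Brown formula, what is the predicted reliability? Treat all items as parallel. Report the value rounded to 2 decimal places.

The new length is 11/15 = 0.7333 times the old.
r_new = (0.7333 × 0.424) / (1 + (0.7333 − 1) × 0.424)
r_new = 0.3109 / 0.8869 ≈ 0.3505

0.35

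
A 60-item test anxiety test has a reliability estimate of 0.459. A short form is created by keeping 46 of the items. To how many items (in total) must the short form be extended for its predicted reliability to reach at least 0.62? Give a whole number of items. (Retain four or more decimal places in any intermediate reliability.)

Short-form reliability: n = 46/60 = 0.7667; r_46 = n·r/(1+(n−1)r) ≈ 0.3941
Length factor from the short form to reach 0.62: n' = 0.62(1 − 0.3941) / [0.3941(1 − 0.62)] ≈ 2.5084
Items = 2.5084 × 46 ≈ 115.39 → 116

116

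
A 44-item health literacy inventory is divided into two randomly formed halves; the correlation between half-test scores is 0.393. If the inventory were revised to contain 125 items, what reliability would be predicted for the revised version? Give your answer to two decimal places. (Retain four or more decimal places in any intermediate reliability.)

Full-test reliability from the split-half r: r_full = 2(0.393)/(1 + 0.393) = 0.5642
Then adjust to 125 items: n = 125/44 = 2.8409
r_new = n·r_full / (1 + (n − 1)·r_full) = 1.6028 / 2.0386 ≈ 0.7862

0.79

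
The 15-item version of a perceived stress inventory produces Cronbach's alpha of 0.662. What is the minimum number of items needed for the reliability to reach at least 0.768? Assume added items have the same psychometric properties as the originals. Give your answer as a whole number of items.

26

Rearranging the Spearman-Brown formula for n,
n = r*(1 − r) / [ r (1 − r*) ]
n = 0.768 × (1 − 0.662) / [ 0.662 × (1 − 0.768) ]
  = 0.259584 / 0.153584 = 1.6902
So the test needs 1.6902 × 15 ≈ 25.35 items; rounding up, 26.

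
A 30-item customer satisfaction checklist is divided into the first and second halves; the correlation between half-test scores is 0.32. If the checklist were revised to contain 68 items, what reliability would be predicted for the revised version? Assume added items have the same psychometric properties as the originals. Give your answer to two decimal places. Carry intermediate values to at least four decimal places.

Spearman-Brown correction (n = 2): r_full = 2·0.32/(1 + 0.32) = 0.4848
Length factor from 30 to 68 items: n = 68/30 = 2.2667
r_new = n·r_full / (1 + (n − 1)·r_full) = 1.0989 / 1.6141 ≈ 0.6808

0.68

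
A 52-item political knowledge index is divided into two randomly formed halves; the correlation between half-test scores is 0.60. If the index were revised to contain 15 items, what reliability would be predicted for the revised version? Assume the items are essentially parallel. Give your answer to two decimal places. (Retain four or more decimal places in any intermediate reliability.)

0.46

Full-test reliability from the split-half r: r_full = 2(0.60)/(1 + 0.60) = 0.7500
Length factor from 52 to 15 items: n = 15/52 = 0.2885
r_new = n·r_full / (1 + (n − 1)·r_full) = 0.2164 / 0.4664 ≈ 0.4640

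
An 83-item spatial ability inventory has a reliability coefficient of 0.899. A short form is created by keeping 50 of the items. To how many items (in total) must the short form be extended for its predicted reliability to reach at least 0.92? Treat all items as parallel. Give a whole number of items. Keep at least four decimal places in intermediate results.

Short-form reliability: n = 50/83 = 0.6024; r_50 = n·r/(1+(n−1)r) ≈ 0.8428
Length factor from the short form to reach 0.92: n' = 0.92(1 − 0.8428) / [0.8428(1 − 0.92)] ≈ 2.1450
Total items = 2.1450 × 50 = 107.25, rounded up to 108.

108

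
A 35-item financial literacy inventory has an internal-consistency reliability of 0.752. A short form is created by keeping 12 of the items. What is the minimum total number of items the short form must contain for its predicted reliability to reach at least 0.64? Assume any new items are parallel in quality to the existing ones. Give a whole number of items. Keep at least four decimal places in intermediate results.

21

Short-form reliability: n = 12/35 = 0.3429; r_12 = n·r/(1+(n−1)r) ≈ 0.5097
Length factor from the short form to reach 0.64: n' = 0.64(1 − 0.5097) / [0.5097(1 − 0.64)] ≈ 1.7101
Total items = 1.7101 × 12 = 20.52, rounded up to 21.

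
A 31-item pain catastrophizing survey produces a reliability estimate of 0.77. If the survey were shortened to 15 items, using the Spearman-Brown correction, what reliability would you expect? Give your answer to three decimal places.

0.618

Length ratio n = 15/31 = 0.4839
Apply the Spearman-Brown prophecy formula, r' = nr / [1 + (n − 1)r]:
r_new = 0.4839·0.77 / [1 + (0.4839 − 1)·0.77]
     = 0.3726 / 0.6026 = 0.6183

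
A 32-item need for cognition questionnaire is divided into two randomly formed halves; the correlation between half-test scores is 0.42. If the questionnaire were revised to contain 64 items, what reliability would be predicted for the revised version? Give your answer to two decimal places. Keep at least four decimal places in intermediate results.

Full-test reliability from the split-half r: r_full = 2(0.42)/(1 + 0.42) = 0.5915
Then adjust to 64 items: n = 64/32 = 2.0000
r_new = n·r_full / (1 + (n − 1)·r_full) = 1.1830 / 1.5915 ≈ 0.7433

0.74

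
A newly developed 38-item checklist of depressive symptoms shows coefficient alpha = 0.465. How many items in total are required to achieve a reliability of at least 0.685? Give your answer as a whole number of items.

Spearman-Brown solved for the length factor n:
n = r*(1 − r) / [ r (1 − r*) ]
n = 0.685 × (1 − 0.465) / [ 0.465 × (1 − 0.685) ]
  = 0.366475 / 0.146475 = 2.5020
2.5020 × 38 = 95.08 → 96 items

96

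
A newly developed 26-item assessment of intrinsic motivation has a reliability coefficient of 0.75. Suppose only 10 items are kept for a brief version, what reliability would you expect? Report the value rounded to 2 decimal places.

The new length is 10/26 = 0.3846 times the old.
Apply the Spearman-Brown prophecy formula, r' = nr / [1 + (n − 1)r]:
r_new = (0.3846 × 0.75) / (1 + (0.3846 − 1) × 0.75)
r_new = 0.2884 / 0.5385 ≈ 0.5356

0.54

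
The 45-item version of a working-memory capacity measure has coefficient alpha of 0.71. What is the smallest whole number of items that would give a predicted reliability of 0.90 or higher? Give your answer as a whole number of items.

Spearman-Brown solved for the length factor n:
n = r_target (1 − r_old) / [ r_old (1 − r_target) ]
n = 0.90 × (1 − 0.71) / [ 0.71 × (1 − 0.90) ]
n = 0.2610 / 0.0710 ≈ 3.6761
3.6761 × 45 = 165.42 → 166 items

166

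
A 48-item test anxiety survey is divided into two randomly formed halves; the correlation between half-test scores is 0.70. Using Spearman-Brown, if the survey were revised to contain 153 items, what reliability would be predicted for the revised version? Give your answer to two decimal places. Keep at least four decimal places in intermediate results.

Spearman-Brown correction (n = 2): r_full = 2·0.70/(1 + 0.70) = 0.8235
Then adjust to 153 items: n = 153/48 = 3.1875
r_new = n·r_full / (1 + (n − 1)·r_full) = 2.6249 / 2.8014 ≈ 0.9370

0.94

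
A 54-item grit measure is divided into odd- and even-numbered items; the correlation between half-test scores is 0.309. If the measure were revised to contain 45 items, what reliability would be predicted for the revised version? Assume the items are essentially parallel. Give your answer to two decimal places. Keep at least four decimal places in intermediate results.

First correct the split-half correlation to full-test reliability: r_full = 2 × 0.309 / (1 + 0.309) ≈ 0.4721
Then adjust to 45 items: n = 45/54 = 0.8333
r_new = n·r_full / (1 + (n − 1)·r_full) = 0.3934 / 0.9213 ≈ 0.4270

0.43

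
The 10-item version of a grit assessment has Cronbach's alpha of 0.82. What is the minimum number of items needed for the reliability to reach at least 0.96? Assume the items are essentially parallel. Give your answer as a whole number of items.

Spearman-Brown solved for the length factor n:
n = r_target (1 − r_old) / [ r_old (1 − r_target) ]
n = 0.96(1 − 0.82) / [0.82(1 − 0.96)]
n = 0.1728 / 0.0328 ≈ 5.2683
Items needed = n × 10 = 5.2683 × 10 ≈ 52.68 → round up to 53

53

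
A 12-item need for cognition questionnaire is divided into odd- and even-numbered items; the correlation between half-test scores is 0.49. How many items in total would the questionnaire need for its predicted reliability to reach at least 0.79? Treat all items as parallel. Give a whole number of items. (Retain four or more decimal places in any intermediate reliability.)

r_full = 2(0.49)/(1 + 0.49) = 0.6577
n = r_tgt(1 − r_full) / [r_full(1 − r_tgt)] = 0.79 × 0.3423 / (0.6577 × 0.21) ≈ 1.9579
Required items = 1.9579 × 12 = 23.49, so 24 items.

24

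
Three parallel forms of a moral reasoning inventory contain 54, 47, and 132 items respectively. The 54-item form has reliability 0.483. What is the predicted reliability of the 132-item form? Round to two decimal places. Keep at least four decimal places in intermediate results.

0.70

Only the ratio of lengths matters: n = 132/54 = 2.4444
r_{132} = n·r / (1 + (n − 1)·r) = 1.1806 / 1.6976 ≈ 0.6955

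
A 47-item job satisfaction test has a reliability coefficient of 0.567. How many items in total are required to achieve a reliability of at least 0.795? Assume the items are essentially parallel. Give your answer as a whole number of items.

Spearman-Brown solved for the length factor n:
n = r_target (1 − r_old) / [ r_old (1 − r_target) ]
n = [0.795 × 0.433] / [0.567 × 0.205]
  = 0.344235 / 0.116235 = 2.9615
So the test needs 2.9615 × 47 ≈ 139.19 items; rounding up, 140.

140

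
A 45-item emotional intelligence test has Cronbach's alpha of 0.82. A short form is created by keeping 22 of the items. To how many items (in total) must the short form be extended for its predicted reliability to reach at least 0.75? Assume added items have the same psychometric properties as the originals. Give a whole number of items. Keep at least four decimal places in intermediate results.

First, r for the 22-item form: n = 22/45 = 0.4889, so r_22 = 0.4889·0.82/(1 + (0.4889 − 1)·0.82) = 0.6901
Then solve for n' with r_old = 0.6901, r_target = 0.75: n' = 0.75(1 − 0.6901)/[0.6901(1 − 0.75)] = 1.3472
Items = 1.3472 × 22 ≈ 29.64 → 30

30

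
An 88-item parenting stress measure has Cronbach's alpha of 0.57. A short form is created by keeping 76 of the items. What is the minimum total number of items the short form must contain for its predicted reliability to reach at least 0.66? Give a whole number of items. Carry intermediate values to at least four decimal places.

129

First, r for the 76-item form: n = 76/88 = 0.8636, so r_76 = 0.8636·0.57/(1 + (0.8636 − 1)·0.57) = 0.5337
Length factor from the short form to reach 0.66: n' = 0.66(1 − 0.5337) / [0.5337(1 − 0.66)] ≈ 1.6960
Items = 1.6960 × 76 ≈ 128.90 → 129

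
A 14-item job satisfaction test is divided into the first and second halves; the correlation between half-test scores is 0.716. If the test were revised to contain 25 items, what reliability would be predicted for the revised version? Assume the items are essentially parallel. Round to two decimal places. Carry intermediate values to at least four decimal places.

Full-test reliability from the split-half r: r_full = 2(0.716)/(1 + 0.716) = 0.8345
Length factor from 14 to 25 items: n = 25/14 = 1.7857
r_new = n·r_full / (1 + (n − 1)·r_full) = 1.4902 / 1.6557 ≈ 0.9000

0.90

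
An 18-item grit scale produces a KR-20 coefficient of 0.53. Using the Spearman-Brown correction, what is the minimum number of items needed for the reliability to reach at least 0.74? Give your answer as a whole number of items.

46

Spearman-Brown solved for the length factor n:
n = r*(1 − r) / [ r (1 − r*) ]
n = 0.74 × (1 − 0.53) / [ 0.53 × (1 − 0.74) ]
n = 0.3478 / 0.1378 ≈ 2.5239
Items needed = n × 18 = 2.5239 × 18 ≈ 45.43 → round up to 46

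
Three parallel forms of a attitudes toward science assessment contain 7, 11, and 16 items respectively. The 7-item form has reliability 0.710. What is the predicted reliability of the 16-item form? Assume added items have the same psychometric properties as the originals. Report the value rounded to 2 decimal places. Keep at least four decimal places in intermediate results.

0.85

Only the ratio of lengths matters: n = 16/7 = 2.2857
r_{16} = n·r / (1 + (n − 1)·r) = 1.6228 / 1.9128 ≈ 0.8484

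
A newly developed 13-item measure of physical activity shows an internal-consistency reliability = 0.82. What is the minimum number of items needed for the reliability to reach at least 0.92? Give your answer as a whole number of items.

33

n = 0.92(1 − 0.82) / [0.82(1 − 0.92)]
n = 0.1656 / 0.0656 ≈ 2.5244
So the test needs 2.5244 × 13 ≈ 32.82 items; rounding up, 33.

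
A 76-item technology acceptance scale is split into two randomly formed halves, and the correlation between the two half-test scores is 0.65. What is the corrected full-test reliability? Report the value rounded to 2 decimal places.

0.79

r_full = 2r_hh / (1 + r_hh) = 2 × 0.65 / (1 + 0.65)
r_full = 1.3000 / 1.6500 ≈ 0.7879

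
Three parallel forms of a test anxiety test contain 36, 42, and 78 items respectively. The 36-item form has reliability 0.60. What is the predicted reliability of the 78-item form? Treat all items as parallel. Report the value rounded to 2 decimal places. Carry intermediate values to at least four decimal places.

0.76

The 42-item form is not needed; work directly from the 36-item form with n = 78/36 = 2.1667.
r_{78} = n·r / (1 + (n − 1)·r) = 1.3000 / 1.7000 ≈ 0.7647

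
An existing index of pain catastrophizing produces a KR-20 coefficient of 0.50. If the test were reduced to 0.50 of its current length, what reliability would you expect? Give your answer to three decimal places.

0.333

Spearman-Brown: r_new = n·r / (1 + (n − 1)·r)
r_new = (0.5 × 0.50) / (1 + (0.5 − 1) × 0.50)
r_new = 0.2500 / 0.7500 ≈ 0.3333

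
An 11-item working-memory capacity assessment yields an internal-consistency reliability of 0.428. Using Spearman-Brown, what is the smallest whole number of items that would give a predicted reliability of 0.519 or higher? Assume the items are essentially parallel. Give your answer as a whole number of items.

16

Rearranging the Spearman-Brown formula for n,
n = r_target (1 − r_old) / [ r_old (1 − r_target) ]
n = 0.519 × (1 − 0.428) / [ 0.428 × (1 − 0.519) ]
n = 0.296868 / 0.205868 ≈ 1.4420
So the test needs 1.4420 × 11 ≈ 15.86 items; rounding up, 16.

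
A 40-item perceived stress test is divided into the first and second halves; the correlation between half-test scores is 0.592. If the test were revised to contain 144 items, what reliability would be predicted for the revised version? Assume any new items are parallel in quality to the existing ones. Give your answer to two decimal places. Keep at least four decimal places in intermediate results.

Full-test reliability from the split-half r: r_full = 2(0.592)/(1 + 0.592) = 0.7437
Length factor from 40 to 144 items: n = 144/40 = 3.6000
r_new = n·r_full / (1 + (n − 1)·r_full) = 2.6773 / 2.9336 ≈ 0.9126

0.91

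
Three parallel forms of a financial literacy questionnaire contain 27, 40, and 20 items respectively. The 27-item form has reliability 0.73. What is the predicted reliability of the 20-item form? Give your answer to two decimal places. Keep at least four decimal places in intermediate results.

The 40-item form is not needed; work directly from the 27-item form with n = 20/27 = 0.7407.
r_{20} = n·r / (1 + (n − 1)·r) = 0.5407 / 0.8107 ≈ 0.6670

0.67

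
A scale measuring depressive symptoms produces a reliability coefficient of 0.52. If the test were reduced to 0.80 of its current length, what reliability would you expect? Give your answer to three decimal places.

0.464

Spearman-Brown: r_new = n·r / (1 + (n − 1)·r)
r_new = (0.8 × 0.52) / (1 + (0.8 − 1) × 0.52)
r_new = 0.4160 / 0.8960 ≈ 0.4643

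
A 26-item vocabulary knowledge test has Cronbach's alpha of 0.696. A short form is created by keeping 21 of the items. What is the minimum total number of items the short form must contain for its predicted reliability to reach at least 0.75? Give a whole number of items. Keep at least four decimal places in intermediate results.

35

Short-form reliability: n = 21/26 = 0.8077; r_21 = n·r/(1+(n−1)r) ≈ 0.6490
Length factor from the short form to reach 0.75: n' = 0.75(1 − 0.6490) / [0.6490(1 − 0.75)] ≈ 1.6225
Total items = 1.6225 × 21 = 34.07, rounded up to 35.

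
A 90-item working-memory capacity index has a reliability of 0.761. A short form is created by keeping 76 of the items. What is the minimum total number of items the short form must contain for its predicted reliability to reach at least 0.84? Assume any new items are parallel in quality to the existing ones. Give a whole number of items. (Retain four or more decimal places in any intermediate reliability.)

149

First, r for the 76-item form: n = 76/90 = 0.8444, so r_76 = 0.8444·0.761/(1 + (0.8444 − 1)·0.761) = 0.7289
Then solve for n' with r_old = 0.7289, r_target = 0.84: n' = 0.84(1 − 0.7289)/[0.7289(1 − 0.84)] = 1.9526
Items = 1.9526 × 76 ≈ 148.40 → 149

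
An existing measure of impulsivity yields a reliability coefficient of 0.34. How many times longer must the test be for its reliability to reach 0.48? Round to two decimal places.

Rearranging the Spearman-Brown formula for n,
n = r_target (1 − r_old) / [ r_old (1 − r_target) ]
n = 0.48(1 − 0.34) / [0.34(1 − 0.48)]
  = 0.3168 / 0.1768 = 1.7919

1.79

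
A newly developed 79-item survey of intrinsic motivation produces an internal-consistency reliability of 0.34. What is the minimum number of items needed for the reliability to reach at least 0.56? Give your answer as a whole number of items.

196

n = [0.56 × 0.66] / [0.34 × 0.44]
  = 0.3696 / 0.1496 = 2.4706
So the test needs 2.4706 × 79 ≈ 195.18 items; rounding up, 196.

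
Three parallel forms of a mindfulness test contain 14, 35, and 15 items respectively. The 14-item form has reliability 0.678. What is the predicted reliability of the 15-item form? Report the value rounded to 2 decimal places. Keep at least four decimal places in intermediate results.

0.69

Only the ratio of lengths matters: n = 15/14 = 1.0714
r_{15} = n·r / (1 + (n − 1)·r) = 0.7264 / 1.0484 ≈ 0.6929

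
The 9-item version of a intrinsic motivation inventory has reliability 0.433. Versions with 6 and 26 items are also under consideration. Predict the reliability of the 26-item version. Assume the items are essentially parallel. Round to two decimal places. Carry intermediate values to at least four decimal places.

0.69

The 6-item form is not needed; work directly from the 9-item form with n = 26/9 = 2.8889.
r_{26} = n·r / (1 + (n − 1)·r) = 1.2509 / 1.8179 ≈ 0.6881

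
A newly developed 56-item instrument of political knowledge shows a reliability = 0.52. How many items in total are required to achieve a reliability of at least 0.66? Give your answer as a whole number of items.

Rearranging the Spearman-Brown formula for n,
n = r_target (1 − r_old) / [ r_old (1 − r_target) ]
n = 0.66 × (1 − 0.52) / [ 0.52 × (1 − 0.66) ]
  = 0.3168 / 0.1768 = 1.7919
Items needed = n × 56 = 1.7919 × 56 ≈ 100.35 → round up to 101

101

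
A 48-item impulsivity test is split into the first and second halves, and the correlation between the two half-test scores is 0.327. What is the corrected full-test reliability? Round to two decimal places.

0.49

The full test is twice the length of either half (n = 2).
r_full = 2(0.327) / (1 + 0.327)
       = 0.6540 / 1.3270 = 0.4928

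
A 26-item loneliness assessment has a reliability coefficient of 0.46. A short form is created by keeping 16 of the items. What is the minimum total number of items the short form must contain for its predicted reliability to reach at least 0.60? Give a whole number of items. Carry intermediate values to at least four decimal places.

First, r for the 16-item form: n = 16/26 = 0.6154, so r_16 = 0.6154·0.46/(1 + (0.6154 − 1)·0.46) = 0.3439
Then solve for n' with r_old = 0.3439, r_target = 0.60: n' = 0.60(1 − 0.3439)/[0.3439(1 − 0.60)] = 2.8617
Total items = 2.8617 × 16 = 45.79, rounded up to 46.

46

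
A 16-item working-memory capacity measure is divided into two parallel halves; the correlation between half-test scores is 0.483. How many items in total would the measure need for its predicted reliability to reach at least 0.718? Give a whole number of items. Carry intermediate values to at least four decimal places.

r_full = 2(0.483)/(1 + 0.483) = 0.6514
n = r_tgt(1 − r_full) / [r_full(1 − r_tgt)] = 0.718 × 0.3486 / (0.6514 × 0.282) ≈ 1.3626
Required items = 1.3626 × 16 = 21.80, so 22 items.

22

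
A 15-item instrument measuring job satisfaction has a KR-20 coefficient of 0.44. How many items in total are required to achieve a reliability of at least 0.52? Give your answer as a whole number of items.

Rearranging the Spearman-Brown formula for n,
n = r*(1 − r) / [ r (1 − r*) ]
n = [0.52 × 0.56] / [0.44 × 0.48]
n = 0.2912 / 0.2112 ≈ 1.3788
1.3788 × 15 = 20.68 → 21 items

21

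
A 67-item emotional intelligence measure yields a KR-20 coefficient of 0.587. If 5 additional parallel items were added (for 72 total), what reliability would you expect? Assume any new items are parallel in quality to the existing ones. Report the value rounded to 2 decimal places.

0.60

Length ratio n = 72/67 = 1.0746
r_new = 1.0746·0.587 / [1 + (1.0746 − 1)·0.587]
r_new = 0.6308 / 1.0438 ≈ 0.6043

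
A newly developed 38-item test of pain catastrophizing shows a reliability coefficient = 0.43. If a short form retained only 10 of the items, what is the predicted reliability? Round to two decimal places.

Length ratio n = 10/38 = 0.2632
Spearman-Brown: r_new = n·r / (1 + (n − 1)·r)
r_new = 0.2632·0.43 / [1 + (0.2632 − 1)·0.43]
r_new = 0.1132 / 0.6832 ≈ 0.1657

0.17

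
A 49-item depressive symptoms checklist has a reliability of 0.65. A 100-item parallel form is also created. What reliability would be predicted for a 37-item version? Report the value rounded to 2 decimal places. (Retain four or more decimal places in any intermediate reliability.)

The 100-item form is not needed; work directly from the 49-item form with n = 37/49 = 0.7551.
r_{37} = n·r / (1 + (n − 1)·r) = 0.4908 / 0.8408 ≈ 0.5837

0.58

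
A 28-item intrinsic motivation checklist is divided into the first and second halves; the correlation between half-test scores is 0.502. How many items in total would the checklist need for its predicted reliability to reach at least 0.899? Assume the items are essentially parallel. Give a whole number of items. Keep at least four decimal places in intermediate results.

r_full = 2(0.502)/(1 + 0.502) = 0.6684
n = r_tgt(1 − r_full) / [r_full(1 − r_tgt)] = 0.899 × 0.3316 / (0.6684 × 0.101) ≈ 4.4159
Required items = 4.4159 × 28 = 123.65, so 124 items.

124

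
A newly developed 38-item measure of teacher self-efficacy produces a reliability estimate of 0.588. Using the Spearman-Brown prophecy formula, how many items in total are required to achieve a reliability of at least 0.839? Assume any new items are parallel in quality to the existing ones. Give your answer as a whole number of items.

Invert Spearman-Brown to solve for n:
n = r_target (1 − r_old) / [ r_old (1 − r_target) ]
n = 0.839 × (1 − 0.588) / [ 0.588 × (1 − 0.839) ]
  = 0.345668 / 0.094668 = 3.6514
So the test needs 3.6514 × 38 ≈ 138.75 items; rounding up, 139.

139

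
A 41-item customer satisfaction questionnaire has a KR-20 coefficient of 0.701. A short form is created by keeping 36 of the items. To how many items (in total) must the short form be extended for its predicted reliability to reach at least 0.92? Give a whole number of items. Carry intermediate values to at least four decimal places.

First, r for the 36-item form: n = 36/41 = 0.8780, so r_36 = 0.8780·0.701/(1 + (0.8780 − 1)·0.701) = 0.6730
Length factor from the short form to reach 0.92: n' = 0.92(1 − 0.6730) / [0.6730(1 − 0.92)] ≈ 5.5877
Total items = 5.5877 × 36 = 201.16, rounded up to 202.

202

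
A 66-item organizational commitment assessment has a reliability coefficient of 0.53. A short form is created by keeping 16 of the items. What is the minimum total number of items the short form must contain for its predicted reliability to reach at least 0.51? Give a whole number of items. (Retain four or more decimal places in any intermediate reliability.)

Short-form reliability: n = 16/66 = 0.2424; r_16 = n·r/(1+(n−1)r) ≈ 0.2147
Length factor from the short form to reach 0.51: n' = 0.51(1 − 0.2147) / [0.2147(1 − 0.51)] ≈ 3.8070
Total items = 3.8070 × 16 = 60.91, rounded up to 61.

61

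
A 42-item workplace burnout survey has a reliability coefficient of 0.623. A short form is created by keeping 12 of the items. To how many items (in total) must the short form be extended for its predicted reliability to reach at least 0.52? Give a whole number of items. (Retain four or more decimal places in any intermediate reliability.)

28

Short-form reliability: n = 12/42 = 0.2857; r_12 = n·r/(1+(n−1)r) ≈ 0.3207
Length factor from the short form to reach 0.52: n' = 0.52(1 − 0.3207) / [0.3207(1 − 0.52)] ≈ 2.2947
Items = 2.2947 × 12 ≈ 27.54 → 28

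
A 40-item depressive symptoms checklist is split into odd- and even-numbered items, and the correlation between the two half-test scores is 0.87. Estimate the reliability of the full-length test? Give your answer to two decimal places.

Apply the Spearman-Brown correction with n = 2:
r_full = 2(0.87) / (1 + 0.87)
       = 1.7400 / 1.8700 = 0.9305

0.93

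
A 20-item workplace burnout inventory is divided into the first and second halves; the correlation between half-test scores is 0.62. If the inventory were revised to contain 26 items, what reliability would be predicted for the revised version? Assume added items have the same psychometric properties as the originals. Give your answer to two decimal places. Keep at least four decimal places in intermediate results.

0.81

Full-test reliability from the split-half r: r_full = 2(0.62)/(1 + 0.62) = 0.7654
Then adjust to 26 items: n = 26/20 = 1.3000
r_new = n·r_full / (1 + (n − 1)·r_full) = 0.9950 / 1.2296 ≈ 0.8092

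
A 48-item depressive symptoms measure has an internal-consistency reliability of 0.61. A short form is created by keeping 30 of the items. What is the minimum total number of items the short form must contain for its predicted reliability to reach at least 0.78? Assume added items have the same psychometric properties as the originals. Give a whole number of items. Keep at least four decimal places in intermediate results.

109

Short-form reliability: n = 30/48 = 0.6250; r_30 = n·r/(1+(n−1)r) ≈ 0.4943
Then solve for n' with r_old = 0.4943, r_target = 0.78: n' = 0.78(1 − 0.4943)/[0.4943(1 − 0.78)] = 3.6272
Total items = 3.6272 × 30 = 108.82, rounded up to 109.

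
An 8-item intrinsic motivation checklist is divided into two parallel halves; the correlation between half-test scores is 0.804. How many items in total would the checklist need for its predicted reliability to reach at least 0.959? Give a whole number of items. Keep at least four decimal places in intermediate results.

23

Corrected full-test reliability: r_full = 2 × 0.804 / (1 + 0.804) ≈ 0.8914
Solve Spearman-Brown for n: n = 0.959(1 − 0.8914) / [0.8914(1 − 0.959)] = 2.8497
Items = 2.8497 × 8 ≈ 22.80 → 23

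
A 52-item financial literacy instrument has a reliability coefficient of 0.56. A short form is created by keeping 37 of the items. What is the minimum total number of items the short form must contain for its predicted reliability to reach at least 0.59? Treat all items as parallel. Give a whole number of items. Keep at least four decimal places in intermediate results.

First, r for the 37-item form: n = 37/52 = 0.7115, so r_37 = 0.7115·0.56/(1 + (0.7115 − 1)·0.56) = 0.4752
Then solve for n' with r_old = 0.4752, r_target = 0.59: n' = 0.59(1 − 0.4752)/[0.4752(1 − 0.59)] = 1.5892
Items = 1.5892 × 37 ≈ 58.80 → 59

59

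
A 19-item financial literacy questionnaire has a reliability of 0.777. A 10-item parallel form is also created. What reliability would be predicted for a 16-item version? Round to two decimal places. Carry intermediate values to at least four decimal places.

The 10-item form is not needed; work directly from the 19-item form with n = 16/19 = 0.8421.
r_{16} = n·r / (1 + (n − 1)·r) = 0.6543 / 0.8773 ≈ 0.7458

0.75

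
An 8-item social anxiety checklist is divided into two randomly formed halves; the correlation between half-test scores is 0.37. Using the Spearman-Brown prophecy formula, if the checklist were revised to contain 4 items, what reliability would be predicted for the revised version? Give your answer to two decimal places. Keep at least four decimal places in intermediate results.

Spearman-Brown correction (n = 2): r_full = 2·0.37/(1 + 0.37) = 0.5401
Then adjust to 4 items: n = 4/8 = 0.5000
r_new = n·r_full / (1 + (n − 1)·r_full) = 0.2701 / 0.7299 ≈ 0.3701

0.37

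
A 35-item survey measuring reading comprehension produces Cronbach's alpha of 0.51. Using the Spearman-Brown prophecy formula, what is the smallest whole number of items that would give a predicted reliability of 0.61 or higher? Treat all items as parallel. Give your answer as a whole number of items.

53

Invert Spearman-Brown to solve for n:
n = r*(1 − r) / [ r (1 − r*) ]
n = 0.61 × (1 − 0.51) / [ 0.51 × (1 − 0.61) ]
  = 0.2989 / 0.1989 = 1.5028
Items needed = n × 35 = 1.5028 × 35 ≈ 52.60 → round up to 53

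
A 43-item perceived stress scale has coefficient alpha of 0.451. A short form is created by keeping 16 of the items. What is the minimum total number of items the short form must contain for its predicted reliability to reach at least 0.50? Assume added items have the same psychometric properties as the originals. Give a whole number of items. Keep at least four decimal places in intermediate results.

53

Short-form reliability: n = 16/43 = 0.3721; r_16 = n·r/(1+(n−1)r) ≈ 0.2341
Length factor from the short form to reach 0.50: n' = 0.50(1 − 0.2341) / [0.2341(1 − 0.50)] ≈ 3.2717
Items = 3.2717 × 16 ≈ 52.35 → 53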